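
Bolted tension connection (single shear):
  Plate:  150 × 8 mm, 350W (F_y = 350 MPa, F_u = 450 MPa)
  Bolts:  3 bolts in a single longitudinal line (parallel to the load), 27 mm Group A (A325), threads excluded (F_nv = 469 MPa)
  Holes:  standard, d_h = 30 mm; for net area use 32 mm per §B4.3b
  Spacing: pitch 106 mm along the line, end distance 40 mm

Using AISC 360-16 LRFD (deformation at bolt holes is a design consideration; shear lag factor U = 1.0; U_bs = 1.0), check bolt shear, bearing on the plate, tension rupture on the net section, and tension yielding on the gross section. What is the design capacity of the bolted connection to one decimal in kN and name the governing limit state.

Bolt shear: A_b = π(27)²/4 = 572.56 mm². φR_n = 0.75 × 469 × 572.56 × 3 × 1 = 604.2 kN.
Bearing (8 mm plate, F_u = 450 MPa): end bolts L_c = 40 − 30/2 = 25, R_n = min(1.2×25×8×450, 2.4×27×8×450) = 108 kN/bolt; interior L_c = 106 − 30 = 76, R_n = 233.28 kN/bolt. φR_n = 0.75 × (1×108 + 2×233.28) = 430.9 kN.
Tension rupture (net): A_n = (150 − 1×32)×8 = 944 mm² (U = 1.0, A_e = A_n). φR_n = 0.75 × 450 × 944 = 318.6 kN.
Tension yield (gross): A_g = 150×8 = 1200 mm². φR_n = 0.90 × 350 × 1200 = 378.0 kN.
Governing: min(604.2, 430.9, 318.6, 378.0) = 318.6 kN → net-section rupture.

318.6 kN (net-section rupture governs)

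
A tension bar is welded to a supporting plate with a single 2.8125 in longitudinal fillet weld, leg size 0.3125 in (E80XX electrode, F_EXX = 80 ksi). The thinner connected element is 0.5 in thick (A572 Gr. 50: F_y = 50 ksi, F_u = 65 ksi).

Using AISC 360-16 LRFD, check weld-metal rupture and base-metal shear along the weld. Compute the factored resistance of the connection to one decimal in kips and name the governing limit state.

22.4 kips (weld metal governs)

Weld metal: throat = 0.707×0.3125 = 0.22094 in, L = 2.8125 in. φR_n = 0.75 × 0.6 × 80 × 0.22094 × 2.8125 = 22.4 kips.
Base metal shear (0.5 in plate): yield φR_n = 1.0×0.6×50×0.5×2.8125 = 42.2 kips; rupture φR_n = 0.75×0.6×65×0.5×2.8125 = 41.1 kips; take 41.1 kips (rupture).
Governing: min(22.4, 41.1) = 22.4 kips → weld metal.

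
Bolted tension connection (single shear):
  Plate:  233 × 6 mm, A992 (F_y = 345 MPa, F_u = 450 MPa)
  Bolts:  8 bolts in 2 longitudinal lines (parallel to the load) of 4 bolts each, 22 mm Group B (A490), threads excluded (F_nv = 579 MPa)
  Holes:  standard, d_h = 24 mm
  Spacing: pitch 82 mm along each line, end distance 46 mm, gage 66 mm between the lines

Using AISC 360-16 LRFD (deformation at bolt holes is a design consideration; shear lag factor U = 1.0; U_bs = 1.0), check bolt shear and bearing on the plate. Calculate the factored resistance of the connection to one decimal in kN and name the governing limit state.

Bolt shear: A_b = π(22)²/4 = 380.13 mm². φR_n = 0.75 × 579 × 380.13 × 8 × 1 = 1320.6 kN.
Bearing (6 mm plate, F_u = 450 MPa): end bolts L_c = 46 − 24/2 = 34, R_n = min(1.2×34×6×450, 2.4×22×6×450) = 110.16 kN/bolt; interior L_c = 82 − 24 = 58, R_n = 142.56 kN/bolt. φR_n = 0.75 × (2×110.16 + 6×142.56) = 806.8 kN.
Governing: min(1320.6, 806.8) = 806.8 kN → bearing.

806.8 kN (bearing governs)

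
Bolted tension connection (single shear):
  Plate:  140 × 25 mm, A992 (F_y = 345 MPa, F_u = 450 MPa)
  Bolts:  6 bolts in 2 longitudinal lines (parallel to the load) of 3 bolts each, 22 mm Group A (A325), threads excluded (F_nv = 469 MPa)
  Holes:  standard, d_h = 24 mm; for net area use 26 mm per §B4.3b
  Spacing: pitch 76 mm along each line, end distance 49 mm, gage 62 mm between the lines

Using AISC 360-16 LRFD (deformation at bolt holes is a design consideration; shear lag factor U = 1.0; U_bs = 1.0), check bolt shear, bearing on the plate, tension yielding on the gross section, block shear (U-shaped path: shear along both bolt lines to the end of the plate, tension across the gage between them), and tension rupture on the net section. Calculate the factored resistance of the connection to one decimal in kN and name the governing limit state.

Bolt shear: A_b = π(22)²/4 = 380.13 mm². φR_n = 0.75 × 469 × 380.13 × 6 × 1 = 802.3 kN.
Bearing (25 mm plate, F_u = 450 MPa): end bolts L_c = 49 − 24/2 = 37, R_n = min(1.2×37×25×450, 2.4×22×25×450) = 499.5 kN/bolt; interior L_c = 76 − 24 = 52, R_n = 594 kN/bolt. φR_n = 0.75 × (2×499.5 + 4×594) = 2531.3 kN.
Tension yield (gross): A_g = 140×25 = 3500 mm². φR_n = 0.90 × 345 × 3500 = 1086.8 kN.
Block shear: shear path 2×[49+2×76] = 2×201 mm, A_gv = 10050, A_nv = 2×(201 − 2.5×26)×25 = 6800 mm²; tension across gage: (62 − 1×26)×25 = 900 mm². R_n = min(0.6×450×6800, 0.6×345×10050) + 1.0×450×900 = min(1836, 2080.4) + 405 = 2241 kN. φR_n = 0.75 × 2241 = 1680.8 kN.
Tension rupture (net): A_n = (140 − 2×26)×25 = 2200 mm² (U = 1.0, A_e = A_n). φR_n = 0.75 × 450 × 2200 = 742.5 kN.
Governing: min(802.3, 2531.3, 1086.8, 1680.8, 742.5) = 742.5 kN → net-section rupture.

742.5 kN (net-section rupture governs)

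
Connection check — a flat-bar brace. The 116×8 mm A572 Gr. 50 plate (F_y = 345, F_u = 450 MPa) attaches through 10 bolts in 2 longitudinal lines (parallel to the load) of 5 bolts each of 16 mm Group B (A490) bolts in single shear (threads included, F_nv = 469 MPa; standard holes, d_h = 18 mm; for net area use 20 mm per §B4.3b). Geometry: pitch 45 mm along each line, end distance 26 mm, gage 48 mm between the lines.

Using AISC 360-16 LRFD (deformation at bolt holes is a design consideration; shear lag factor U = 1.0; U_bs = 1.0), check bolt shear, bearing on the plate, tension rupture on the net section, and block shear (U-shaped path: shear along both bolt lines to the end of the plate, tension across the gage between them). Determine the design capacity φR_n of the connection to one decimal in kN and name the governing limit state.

Bolt shear: A_b = π(16)²/4 = 201.06 mm². φR_n = 0.75 × 469 × 201.06 × 10 × 1 = 707.2 kN.
Bearing (8 mm plate, F_u = 450 MPa): end bolts L_c = 26 − 18/2 = 17, R_n = min(1.2×17×8×450, 2.4×16×8×450) = 73.44 kN/bolt; interior L_c = 45 − 18 = 27, R_n = 116.64 kN/bolt. φR_n = 0.75 × (2×73.44 + 8×116.64) = 810.0 kN.
Tension rupture (net): A_n = (116 − 2×20)×8 = 608 mm² (U = 1.0, A_e = A_n). φR_n = 0.75 × 450 × 608 = 205.2 kN.
Block shear: shear path 2×[26+4×45] = 2×206 mm, A_gv = 3296, A_nv = 2×(206 − 4.5×20)×8 = 1856 mm²; tension across gage: (48 − 1×20)×8 = 224 mm². R_n = min(0.6×450×1856, 0.6×345×3296) + 1.0×450×224 = min(501.12, 682.27) + 100.8 = 601.92 kN. φR_n = 0.75 × 601.92 = 451.4 kN.
Governing: min(707.2, 810.0, 205.2, 451.4) = 205.2 kN → net-section rupture.

205.2 kN (net-section rupture governs)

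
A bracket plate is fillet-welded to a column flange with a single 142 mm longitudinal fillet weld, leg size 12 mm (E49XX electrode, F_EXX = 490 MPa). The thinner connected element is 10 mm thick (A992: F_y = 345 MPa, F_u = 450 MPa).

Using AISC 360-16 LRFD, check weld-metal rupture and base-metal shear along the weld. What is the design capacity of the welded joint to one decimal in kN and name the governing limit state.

Weld metal: throat = 0.707×12 = 8.484 mm, L = 142 mm. φR_n = 0.75 × 0.6 × 490 × 8.484 × 142 = 265.6 kN.
Base metal shear (10 mm plate): yield φR_n = 1.0×0.6×345×10×142 = 293.9 kN; rupture φR_n = 0.75×0.6×450×10×142 = 287.6 kN; take 287.6 kN (rupture).
Governing: min(265.6, 287.6) = 265.6 kN → weld metal.

265.6 kN (weld metal governs)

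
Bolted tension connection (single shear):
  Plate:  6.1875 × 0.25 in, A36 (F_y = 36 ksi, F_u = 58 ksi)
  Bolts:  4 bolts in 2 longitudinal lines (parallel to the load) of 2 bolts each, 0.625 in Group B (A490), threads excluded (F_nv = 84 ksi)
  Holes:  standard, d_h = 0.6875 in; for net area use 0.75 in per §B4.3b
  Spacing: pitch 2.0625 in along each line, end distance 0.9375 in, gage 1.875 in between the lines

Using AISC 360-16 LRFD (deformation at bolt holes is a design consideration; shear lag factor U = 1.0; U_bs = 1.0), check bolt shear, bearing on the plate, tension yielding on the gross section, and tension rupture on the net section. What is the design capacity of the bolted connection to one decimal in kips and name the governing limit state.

Bolt shear: A_b = π(0.625)²/4 = 0.3068 in². φR_n = 0.75 × 84 × 0.3068 × 4 × 1 = 77.3 kips.
Bearing (0.25 in plate, F_u = 58 ksi): end bolts L_c = 0.9375 − 0.6875/2 = 0.59375, R_n = min(1.2×0.59375×0.25×58, 2.4×0.625×0.25×58) = 10.331 kips/bolt; interior L_c = 2.0625 − 0.6875 = 1.375, R_n = 21.75 kips/bolt. φR_n = 0.75 × (2×10.331 + 2×21.75) = 48.1 kips.
Tension yield (gross): A_g = 6.1875×0.25 = 1.5469 in². φR_n = 0.90 × 36 × 1.5469 = 50.1 kips.
Tension rupture (net): A_n = (6.1875 − 2×0.75)×0.25 = 1.1719 in² (U = 1.0, A_e = A_n). φR_n = 0.75 × 58 × 1.1719 = 51.0 kips.
Governing: min(77.3, 48.1, 50.1, 51.0) = 48.1 kips → bearing.

48.1 kips (bearing governs)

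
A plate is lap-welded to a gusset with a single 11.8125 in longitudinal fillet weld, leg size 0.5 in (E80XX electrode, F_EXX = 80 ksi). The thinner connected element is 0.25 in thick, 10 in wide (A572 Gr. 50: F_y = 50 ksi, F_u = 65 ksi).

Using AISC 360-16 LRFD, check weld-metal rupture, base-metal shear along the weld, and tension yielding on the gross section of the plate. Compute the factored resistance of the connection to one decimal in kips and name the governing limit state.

86.4 kips (base-metal shear governs)

Weld metal: throat = 0.707×0.5 = 0.3535 in, L = 11.8125 in. φR_n = 0.75 × 0.6 × 80 × 0.3535 × 11.8125 = 150.3 kips.
Base metal shear (0.25 in plate): yield φR_n = 1.0×0.6×50×0.25×11.8125 = 88.6 kips; rupture φR_n = 0.75×0.6×65×0.25×11.8125 = 86.4 kips; take 86.4 kips (rupture).
Tension yield (gross): A_g = 10×0.25 = 2.5 in². φR_n = 0.90 × 50 × 2.5 = 112.5 kips.
Governing: min(150.3, 86.4, 112.5) = 86.4 kips → base-metal shear.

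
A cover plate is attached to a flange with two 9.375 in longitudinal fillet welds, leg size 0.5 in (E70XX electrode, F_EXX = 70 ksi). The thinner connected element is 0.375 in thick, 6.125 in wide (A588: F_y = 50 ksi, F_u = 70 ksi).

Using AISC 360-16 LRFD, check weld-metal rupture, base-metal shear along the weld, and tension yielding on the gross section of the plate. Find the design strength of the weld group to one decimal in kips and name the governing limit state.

103.4 kips (gross-section yield governs)

Weld metal: throat = 0.707×0.5 = 0.3535 in, L = 2×9.375 = 18.75 in. φR_n = 0.75 × 0.6 × 70 × 0.3535 × 18.75 = 208.8 kips.
Base metal shear (0.375 in plate): yield φR_n = 1.0×0.6×50×0.375×18.75 = 210.9 kips; rupture φR_n = 0.75×0.6×70×0.375×18.75 = 221.5 kips; take 210.9 kips (yield).
Tension yield (gross): A_g = 6.125×0.375 = 2.2969 in². φR_n = 0.90 × 50 × 2.2969 = 103.4 kips.
Governing: min(208.8, 210.9, 103.4) = 103.4 kips → gross-section yield.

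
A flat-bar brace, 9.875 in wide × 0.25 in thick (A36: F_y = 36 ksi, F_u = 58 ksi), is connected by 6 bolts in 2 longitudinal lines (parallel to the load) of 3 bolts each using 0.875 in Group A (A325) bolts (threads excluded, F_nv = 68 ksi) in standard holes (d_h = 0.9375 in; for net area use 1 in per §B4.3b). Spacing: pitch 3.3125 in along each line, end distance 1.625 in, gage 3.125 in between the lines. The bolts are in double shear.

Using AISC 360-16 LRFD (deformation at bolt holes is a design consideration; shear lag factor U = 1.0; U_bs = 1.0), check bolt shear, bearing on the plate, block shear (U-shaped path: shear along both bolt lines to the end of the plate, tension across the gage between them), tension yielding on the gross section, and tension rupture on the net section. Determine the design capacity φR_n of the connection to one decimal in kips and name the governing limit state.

Bolt shear: A_b = π(0.875)²/4 = 0.60132 in². φR_n = 0.75 × 68 × 0.60132 × 6 × 2 = 368.0 kips.
Bearing (0.25 in plate, F_u = 58 ksi): end bolts L_c = 1.625 − 0.9375/2 = 1.15625, R_n = min(1.2×1.15625×0.25×58, 2.4×0.875×0.25×58) = 20.119 kips/bolt; interior L_c = 3.3125 − 0.9375 = 2.375, R_n = 30.45 kips/bolt. φR_n = 0.75 × (2×20.119 + 4×30.45) = 121.5 kips.
Block shear: shear path 2×[1.625+2×3.3125] = 2×8.25 in, A_gv = 4.125, A_nv = 2×(8.25 − 2.5×1)×0.25 = 2.875 in²; tension across gage: (3.125 − 1×1)×0.25 = 0.53125 in². R_n = min(0.6×58×2.875, 0.6×36×4.125) + 1.0×58×0.53125 = min(100.05, 89.1) + 30.813 = 119.91 kips. φR_n = 0.75 × 119.91 = 89.9 kips.
Tension yield (gross): A_g = 9.875×0.25 = 2.4688 in². φR_n = 0.90 × 36 × 2.4688 = 80.0 kips.
Tension rupture (net): A_n = (9.875 − 2×1)×0.25 = 1.9688 in² (U = 1.0, A_e = A_n). φR_n = 0.75 × 58 × 1.9688 = 85.6 kips.
Governing: min(368.0, 121.5, 89.9, 80.0, 85.6) = 80.0 kips → gross-section yield.

80.0 kips (gross-section yield governs)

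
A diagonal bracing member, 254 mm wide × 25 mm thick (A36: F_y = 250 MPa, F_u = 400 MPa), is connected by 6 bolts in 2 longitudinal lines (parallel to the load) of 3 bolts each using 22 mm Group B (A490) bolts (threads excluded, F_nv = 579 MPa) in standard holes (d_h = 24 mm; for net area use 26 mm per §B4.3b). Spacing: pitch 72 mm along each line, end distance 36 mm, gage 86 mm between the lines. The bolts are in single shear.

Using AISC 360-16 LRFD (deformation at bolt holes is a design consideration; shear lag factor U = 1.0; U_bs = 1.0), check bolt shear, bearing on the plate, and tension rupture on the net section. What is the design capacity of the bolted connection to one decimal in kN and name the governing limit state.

Bolt shear: A_b = π(22)²/4 = 380.13 mm². φR_n = 0.75 × 579 × 380.13 × 6 × 1 = 990.4 kN.
Bearing (25 mm plate, F_u = 400 MPa): end bolts L_c = 36 − 24/2 = 24, R_n = min(1.2×24×25×400, 2.4×22×25×400) = 288 kN/bolt; interior L_c = 72 − 24 = 48, R_n = 528 kN/bolt. φR_n = 0.75 × (2×288 + 4×528) = 2016.0 kN.
Tension rupture (net): A_n = (254 − 2×26)×25 = 5050 mm² (U = 1.0, A_e = A_n). φR_n = 0.75 × 400 × 5050 = 1515.0 kN.
Governing: min(990.4, 2016.0, 1515.0) = 990.4 kN → bolt shear.

990.4 kN (bolt shear governs)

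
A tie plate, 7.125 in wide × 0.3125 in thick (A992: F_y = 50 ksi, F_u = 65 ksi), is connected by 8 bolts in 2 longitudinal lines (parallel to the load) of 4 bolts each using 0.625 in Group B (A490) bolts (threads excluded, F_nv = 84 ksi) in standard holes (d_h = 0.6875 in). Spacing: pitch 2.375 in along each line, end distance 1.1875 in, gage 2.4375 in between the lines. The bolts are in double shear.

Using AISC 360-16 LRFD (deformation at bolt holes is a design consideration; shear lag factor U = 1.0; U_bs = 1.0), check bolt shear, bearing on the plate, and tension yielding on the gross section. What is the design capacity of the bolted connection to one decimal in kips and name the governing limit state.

Bolt shear: A_b = π(0.625)²/4 = 0.3068 in². φR_n = 0.75 × 84 × 0.3068 × 8 × 2 = 309.3 kips.
Bearing (0.3125 in plate, F_u = 65 ksi): end bolts L_c = 1.1875 − 0.6875/2 = 0.84375, R_n = min(1.2×0.84375×0.3125×65, 2.4×0.625×0.3125×65) = 20.566 kips/bolt; interior L_c = 2.375 − 0.6875 = 1.6875, R_n = 30.469 kips/bolt. φR_n = 0.75 × (2×20.566 + 6×30.469) = 168.0 kips.
Tension yield (gross): A_g = 7.125×0.3125 = 2.2266 in². φR_n = 0.90 × 50 × 2.2266 = 100.2 kips.
Governing: min(309.3, 168.0, 100.2) = 100.2 kips → gross-section yield.

100.2 kips (gross-section yield governs)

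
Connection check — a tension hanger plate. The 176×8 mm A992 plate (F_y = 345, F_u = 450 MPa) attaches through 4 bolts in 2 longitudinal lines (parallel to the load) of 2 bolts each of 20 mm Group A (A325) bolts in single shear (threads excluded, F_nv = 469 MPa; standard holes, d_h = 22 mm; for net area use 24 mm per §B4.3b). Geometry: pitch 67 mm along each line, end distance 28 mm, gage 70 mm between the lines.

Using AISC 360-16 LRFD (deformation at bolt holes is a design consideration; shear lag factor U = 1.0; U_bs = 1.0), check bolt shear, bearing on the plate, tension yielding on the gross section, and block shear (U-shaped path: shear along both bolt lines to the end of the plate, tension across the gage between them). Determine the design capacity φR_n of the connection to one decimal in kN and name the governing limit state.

Bolt shear: A_b = π(20)²/4 = 314.16 mm². φR_n = 0.75 × 469 × 314.16 × 4 × 1 = 442.0 kN.
Bearing (8 mm plate, F_u = 450 MPa): end bolts L_c = 28 − 22/2 = 17, R_n = min(1.2×17×8×450, 2.4×20×8×450) = 73.44 kN/bolt; interior L_c = 67 − 22 = 45, R_n = 172.8 kN/bolt. φR_n = 0.75 × (2×73.44 + 2×172.8) = 369.4 kN.
Tension yield (gross): A_g = 176×8 = 1408 mm². φR_n = 0.90 × 345 × 1408 = 437.2 kN.
Block shear: shear path 2×[28+1×67] = 2×95 mm, A_gv = 1520, A_nv = 2×(95 − 1.5×24)×8 = 944 mm²; tension across gage: (70 − 1×24)×8 = 368 mm². R_n = min(0.6×450×944, 0.6×345×1520) + 1.0×450×368 = min(254.88, 314.64) + 165.6 = 420.48 kN. φR_n = 0.75 × 420.48 = 315.4 kN.
Governing: min(442.0, 369.4, 437.2, 315.4) = 315.4 kN → block shear.

315.4 kN (block shear governs)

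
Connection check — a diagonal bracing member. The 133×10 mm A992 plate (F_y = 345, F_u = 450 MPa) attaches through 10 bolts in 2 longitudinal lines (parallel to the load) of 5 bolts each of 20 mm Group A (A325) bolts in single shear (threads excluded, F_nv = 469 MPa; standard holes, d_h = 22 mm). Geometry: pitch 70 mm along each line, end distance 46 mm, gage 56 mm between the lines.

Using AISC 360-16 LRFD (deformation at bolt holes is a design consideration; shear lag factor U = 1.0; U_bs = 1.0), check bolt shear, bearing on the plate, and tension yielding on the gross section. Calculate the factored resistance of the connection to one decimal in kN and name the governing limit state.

413.0 kN (gross-section yield governs)

Bolt shear: A_b = π(20)²/4 = 314.16 mm². φR_n = 0.75 × 469 × 314.16 × 10 × 1 = 1105.1 kN.
Bearing (10 mm plate, F_u = 450 MPa): end bolts L_c = 46 − 22/2 = 35, R_n = min(1.2×35×10×450, 2.4×20×10×450) = 189 kN/bolt; interior L_c = 70 − 22 = 48, R_n = 216 kN/bolt. φR_n = 0.75 × (2×189 + 8×216) = 1579.5 kN.
Tension yield (gross): A_g = 133×10 = 1330 mm². φR_n = 0.90 × 345 × 1330 = 413.0 kN.
Governing: min(1105.1, 1579.5, 413.0) = 413.0 kN → gross-section yield.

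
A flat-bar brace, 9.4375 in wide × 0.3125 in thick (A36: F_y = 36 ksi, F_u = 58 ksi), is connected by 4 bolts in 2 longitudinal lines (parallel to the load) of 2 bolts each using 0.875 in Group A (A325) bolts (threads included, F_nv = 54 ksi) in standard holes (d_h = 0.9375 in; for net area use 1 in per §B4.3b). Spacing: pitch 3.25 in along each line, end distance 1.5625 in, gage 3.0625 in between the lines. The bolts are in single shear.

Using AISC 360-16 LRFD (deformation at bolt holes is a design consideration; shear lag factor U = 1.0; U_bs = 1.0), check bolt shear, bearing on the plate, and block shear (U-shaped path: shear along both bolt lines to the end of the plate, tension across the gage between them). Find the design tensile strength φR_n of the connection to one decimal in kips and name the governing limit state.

Bolt shear: A_b = π(0.875)²/4 = 0.60132 in². φR_n = 0.75 × 54 × 0.60132 × 4 × 1 = 97.4 kips.
Bearing (0.3125 in plate, F_u = 58 ksi): end bolts L_c = 1.5625 − 0.9375/2 = 1.09375, R_n = min(1.2×1.09375×0.3125×58, 2.4×0.875×0.3125×58) = 23.789 kips/bolt; interior L_c = 3.25 − 0.9375 = 2.3125, R_n = 38.063 kips/bolt. φR_n = 0.75 × (2×23.789 + 2×38.063) = 92.8 kips.
Block shear: shear path 2×[1.5625+1×3.25] = 2×4.8125 in, A_gv = 3.0078, A_nv = 2×(4.8125 − 1.5×1)×0.3125 = 2.0703 in²; tension across gage: (3.0625 − 1×1)×0.3125 = 0.64453 in². R_n = min(0.6×58×2.0703, 0.6×36×3.0078) + 1.0×58×0.64453 = min(72.046, 64.968) + 37.383 = 102.35 kips. φR_n = 0.75 × 102.35 = 76.8 kips.
Governing: min(97.4, 92.8, 76.8) = 76.8 kips → block shear.

76.8 kips (block shear governs)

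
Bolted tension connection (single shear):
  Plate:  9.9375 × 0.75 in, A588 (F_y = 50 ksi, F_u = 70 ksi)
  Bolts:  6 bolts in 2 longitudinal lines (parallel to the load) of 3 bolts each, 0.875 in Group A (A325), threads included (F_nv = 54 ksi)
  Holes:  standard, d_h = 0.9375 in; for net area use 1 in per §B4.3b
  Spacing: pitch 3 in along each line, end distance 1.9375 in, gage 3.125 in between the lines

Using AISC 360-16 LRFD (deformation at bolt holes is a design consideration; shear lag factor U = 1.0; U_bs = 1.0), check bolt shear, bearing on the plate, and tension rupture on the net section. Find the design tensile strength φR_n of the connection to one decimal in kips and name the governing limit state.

146.1 kips (bolt shear governs)

Bolt shear: A_b = π(0.875)²/4 = 0.60132 in². φR_n = 0.75 × 54 × 0.60132 × 6 × 1 = 146.1 kips.
Bearing (0.75 in plate, F_u = 70 ksi): end bolts L_c = 1.9375 − 0.9375/2 = 1.46875, R_n = min(1.2×1.46875×0.75×70, 2.4×0.875×0.75×70) = 92.531 kips/bolt; interior L_c = 3 − 0.9375 = 2.0625, R_n = 110.25 kips/bolt. φR_n = 0.75 × (2×92.531 + 4×110.25) = 469.5 kips.
Tension rupture (net): A_n = (9.9375 − 2×1)×0.75 = 5.9531 in² (U = 1.0, A_e = A_n). φR_n = 0.75 × 70 × 5.9531 = 312.5 kips.
Governing: min(146.1, 469.5, 312.5) = 146.1 kips → bolt shear.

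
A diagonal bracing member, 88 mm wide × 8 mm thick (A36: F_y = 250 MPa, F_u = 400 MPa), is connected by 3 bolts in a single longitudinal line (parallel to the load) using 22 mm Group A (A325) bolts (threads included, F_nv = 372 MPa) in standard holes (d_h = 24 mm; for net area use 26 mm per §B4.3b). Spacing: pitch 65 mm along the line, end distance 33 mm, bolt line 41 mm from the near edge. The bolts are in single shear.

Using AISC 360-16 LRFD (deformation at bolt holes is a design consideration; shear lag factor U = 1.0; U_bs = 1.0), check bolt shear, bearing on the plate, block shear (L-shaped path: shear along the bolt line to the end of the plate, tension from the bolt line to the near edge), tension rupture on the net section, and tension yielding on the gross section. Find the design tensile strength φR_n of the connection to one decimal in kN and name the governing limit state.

148.8 kN (net-section rupture governs)

Bolt shear: A_b = π(22)²/4 = 380.13 mm². φR_n = 0.75 × 372 × 380.13 × 3 × 1 = 318.2 kN.
Bearing (8 mm plate, F_u = 400 MPa): end bolts L_c = 33 − 24/2 = 21, R_n = min(1.2×21×8×400, 2.4×22×8×400) = 80.64 kN/bolt; interior L_c = 65 − 24 = 41, R_n = 157.44 kN/bolt. φR_n = 0.75 × (1×80.64 + 2×157.44) = 296.6 kN.
Block shear: shear path 1×[33+2×65] = 1×163 mm, A_gv = 1304, A_nv = 1×(163 − 2.5×26)×8 = 784 mm²; tension to near edge: (41 − 0.5×26)×8 = 224 mm². R_n = min(0.6×400×784, 0.6×250×1304) + 1.0×400×224 = min(188.16, 195.6) + 89.6 = 277.76 kN. φR_n = 0.75 × 277.76 = 208.3 kN.
Tension rupture (net): A_n = (88 − 1×26)×8 = 496 mm² (U = 1.0, A_e = A_n). φR_n = 0.75 × 400 × 496 = 148.8 kN.
Tension yield (gross): A_g = 88×8 = 704 mm². φR_n = 0.90 × 250 × 704 = 158.4 kN.
Governing: min(318.2, 296.6, 208.3, 148.8, 158.4) = 148.8 kN → net-section rupture.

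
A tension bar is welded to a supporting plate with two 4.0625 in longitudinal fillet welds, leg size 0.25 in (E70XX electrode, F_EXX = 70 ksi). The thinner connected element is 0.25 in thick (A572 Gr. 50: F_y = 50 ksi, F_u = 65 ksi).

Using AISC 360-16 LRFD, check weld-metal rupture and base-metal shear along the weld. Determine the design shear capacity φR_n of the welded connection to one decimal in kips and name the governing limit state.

45.2 kips (weld metal governs)

Weld metal: throat = 0.707×0.25 = 0.17675 in, L = 2×4.0625 = 8.125 in. φR_n = 0.75 × 0.6 × 70 × 0.17675 × 8.125 = 45.2 kips.
Base metal shear (0.25 in plate): yield φR_n = 1.0×0.6×50×0.25×8.125 = 60.9 kips; rupture φR_n = 0.75×0.6×65×0.25×8.125 = 59.4 kips; take 59.4 kips (rupture).
Governing: min(45.2, 59.4) = 45.2 kips → weld metal.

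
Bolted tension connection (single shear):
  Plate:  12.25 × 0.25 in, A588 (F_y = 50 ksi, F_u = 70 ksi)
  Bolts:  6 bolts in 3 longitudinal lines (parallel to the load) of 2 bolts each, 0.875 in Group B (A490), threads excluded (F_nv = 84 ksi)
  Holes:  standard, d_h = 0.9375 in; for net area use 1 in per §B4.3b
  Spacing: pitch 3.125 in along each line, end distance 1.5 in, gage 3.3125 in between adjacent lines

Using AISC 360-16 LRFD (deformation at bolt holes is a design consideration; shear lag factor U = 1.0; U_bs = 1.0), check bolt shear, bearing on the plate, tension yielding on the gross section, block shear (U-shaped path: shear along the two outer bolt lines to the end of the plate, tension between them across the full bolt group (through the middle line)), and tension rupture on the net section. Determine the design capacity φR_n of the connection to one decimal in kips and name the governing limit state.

109.9 kips (block shear governs)

Bolt shear: A_b = π(0.875)²/4 = 0.60132 in². φR_n = 0.75 × 84 × 0.60132 × 6 × 1 = 227.3 kips.
Bearing (0.25 in plate, F_u = 70 ksi): end bolts L_c = 1.5 − 0.9375/2 = 1.03125, R_n = min(1.2×1.03125×0.25×70, 2.4×0.875×0.25×70) = 21.656 kips/bolt; interior L_c = 3.125 − 0.9375 = 2.1875, R_n = 36.75 kips/bolt. φR_n = 0.75 × (3×21.656 + 3×36.75) = 131.4 kips.
Tension yield (gross): A_g = 12.25×0.25 = 3.0625 in². φR_n = 0.90 × 50 × 3.0625 = 137.8 kips.
Block shear: shear path 2×[1.5+1×3.125] = 2×4.625 in, A_gv = 2.3125, A_nv = 2×(4.625 − 1.5×1)×0.25 = 1.5625 in²; tension across gage: (6.625 − 2×1)×0.25 = 1.1563 in². R_n = min(0.6×70×1.5625, 0.6×50×2.3125) + 1.0×70×1.1563 = min(65.625, 69.375) + 80.941 = 146.57 kips. φR_n = 0.75 × 146.57 = 109.9 kips.
Tension rupture (net): A_n = (12.25 − 3×1)×0.25 = 2.3125 in² (U = 1.0, A_e = A_n). φR_n = 0.75 × 70 × 2.3125 = 121.4 kips.
Governing: min(227.3, 131.4, 137.8, 109.9, 121.4) = 109.9 kips → block shear.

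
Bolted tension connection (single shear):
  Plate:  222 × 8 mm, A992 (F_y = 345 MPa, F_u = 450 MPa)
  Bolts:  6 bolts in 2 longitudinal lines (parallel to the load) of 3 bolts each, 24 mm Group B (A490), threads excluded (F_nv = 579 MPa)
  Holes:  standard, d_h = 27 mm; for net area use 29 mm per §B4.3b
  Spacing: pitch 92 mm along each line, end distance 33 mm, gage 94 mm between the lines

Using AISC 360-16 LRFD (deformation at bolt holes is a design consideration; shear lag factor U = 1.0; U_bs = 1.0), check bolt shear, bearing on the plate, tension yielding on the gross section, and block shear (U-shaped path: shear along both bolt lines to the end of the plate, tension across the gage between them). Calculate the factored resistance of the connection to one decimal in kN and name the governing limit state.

551.4 kN (gross-section yield governs)

Bolt shear: A_b = π(24)²/4 = 452.39 mm². φR_n = 0.75 × 579 × 452.39 × 6 × 1 = 1178.7 kN.
Bearing (8 mm plate, F_u = 450 MPa): end bolts L_c = 33 − 27/2 = 19.5, R_n = min(1.2×19.5×8×450, 2.4×24×8×450) = 84.24 kN/bolt; interior L_c = 92 − 27 = 65, R_n = 207.36 kN/bolt. φR_n = 0.75 × (2×84.24 + 4×207.36) = 748.4 kN.
Tension yield (gross): A_g = 222×8 = 1776 mm². φR_n = 0.90 × 345 × 1776 = 551.4 kN.
Block shear: shear path 2×[33+2×92] = 2×217 mm, A_gv = 3472, A_nv = 2×(217 − 2.5×29)×8 = 2312 mm²; tension across gage: (94 − 1×29)×8 = 520 mm². R_n = min(0.6×450×2312, 0.6×345×3472) + 1.0×450×520 = min(624.24, 718.7) + 234 = 858.24 kN. φR_n = 0.75 × 858.24 = 643.7 kN.
Governing: min(1178.7, 748.4, 551.4, 643.7) = 551.4 kN → gross-section yield.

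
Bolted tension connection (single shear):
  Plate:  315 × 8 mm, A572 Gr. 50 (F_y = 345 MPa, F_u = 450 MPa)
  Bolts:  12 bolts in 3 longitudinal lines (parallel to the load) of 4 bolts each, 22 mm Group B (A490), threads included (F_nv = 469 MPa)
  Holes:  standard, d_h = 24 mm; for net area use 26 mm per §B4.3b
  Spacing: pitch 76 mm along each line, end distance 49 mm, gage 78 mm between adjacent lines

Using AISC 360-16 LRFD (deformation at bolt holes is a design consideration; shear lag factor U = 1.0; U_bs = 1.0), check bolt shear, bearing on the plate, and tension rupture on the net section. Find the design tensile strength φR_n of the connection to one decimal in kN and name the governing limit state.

639.9 kN (net-section rupture governs)

Bolt shear: A_b = π(22)²/4 = 380.13 mm². φR_n = 0.75 × 469 × 380.13 × 12 × 1 = 1604.5 kN.
Bearing (8 mm plate, F_u = 450 MPa): end bolts L_c = 49 − 24/2 = 37, R_n = min(1.2×37×8×450, 2.4×22×8×450) = 159.84 kN/bolt; interior L_c = 76 − 24 = 52, R_n = 190.08 kN/bolt. φR_n = 0.75 × (3×159.84 + 9×190.08) = 1642.7 kN.
Tension rupture (net): A_n = (315 − 3×26)×8 = 1896 mm² (U = 1.0, A_e = A_n). φR_n = 0.75 × 450 × 1896 = 639.9 kN.
Governing: min(1604.5, 1642.7, 639.9) = 639.9 kN → net-section rupture.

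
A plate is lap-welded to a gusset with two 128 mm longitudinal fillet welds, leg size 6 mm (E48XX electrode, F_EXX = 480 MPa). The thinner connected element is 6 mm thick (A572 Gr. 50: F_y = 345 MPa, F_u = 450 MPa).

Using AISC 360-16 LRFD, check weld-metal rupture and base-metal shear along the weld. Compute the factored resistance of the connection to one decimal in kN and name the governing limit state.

Weld metal: throat = 0.707×6 = 4.242 mm, L = 2×128 = 256 mm. φR_n = 0.75 × 0.6 × 480 × 4.242 × 256 = 234.6 kN.
Base metal shear (6 mm plate): yield φR_n = 1.0×0.6×345×6×256 = 318.0 kN; rupture φR_n = 0.75×0.6×450×6×256 = 311.0 kN; take 311.0 kN (rupture).
Governing: min(234.6, 311.0) = 234.6 kN → weld metal.

234.6 kN (weld metal governs)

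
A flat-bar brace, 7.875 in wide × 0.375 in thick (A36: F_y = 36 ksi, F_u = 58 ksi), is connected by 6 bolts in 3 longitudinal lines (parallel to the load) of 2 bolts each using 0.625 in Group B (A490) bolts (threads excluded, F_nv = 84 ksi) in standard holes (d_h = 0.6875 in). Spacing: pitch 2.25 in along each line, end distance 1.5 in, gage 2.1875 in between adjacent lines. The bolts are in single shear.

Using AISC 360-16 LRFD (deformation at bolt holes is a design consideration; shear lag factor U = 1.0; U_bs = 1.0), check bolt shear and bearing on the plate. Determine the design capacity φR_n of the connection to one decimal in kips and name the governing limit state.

Bolt shear: A_b = π(0.625)²/4 = 0.3068 in². φR_n = 0.75 × 84 × 0.3068 × 6 × 1 = 116.0 kips.
Bearing (0.375 in plate, F_u = 58 ksi): end bolts L_c = 1.5 − 0.6875/2 = 1.15625, R_n = min(1.2×1.15625×0.375×58, 2.4×0.625×0.375×58) = 30.178 kips/bolt; interior L_c = 2.25 − 0.6875 = 1.5625, R_n = 32.625 kips/bolt. φR_n = 0.75 × (3×30.178 + 3×32.625) = 141.3 kips.
Governing: min(116.0, 141.3) = 116.0 kips → bolt shear.

116.0 kips (bolt shear governs)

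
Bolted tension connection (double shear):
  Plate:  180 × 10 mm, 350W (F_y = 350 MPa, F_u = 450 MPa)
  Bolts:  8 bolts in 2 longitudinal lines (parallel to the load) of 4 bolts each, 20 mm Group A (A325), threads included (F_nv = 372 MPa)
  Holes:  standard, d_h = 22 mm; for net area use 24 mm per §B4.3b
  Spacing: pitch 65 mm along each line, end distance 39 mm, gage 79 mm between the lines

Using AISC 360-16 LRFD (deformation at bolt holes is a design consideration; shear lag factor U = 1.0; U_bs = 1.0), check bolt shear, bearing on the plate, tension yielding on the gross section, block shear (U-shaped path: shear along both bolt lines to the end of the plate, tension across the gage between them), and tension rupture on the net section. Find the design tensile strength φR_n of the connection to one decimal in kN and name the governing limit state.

445.5 kN (net-section rupture governs)

Bolt shear: A_b = π(20)²/4 = 314.16 mm². φR_n = 0.75 × 372 × 314.16 × 8 × 2 = 1402.4 kN.
Bearing (10 mm plate, F_u = 450 MPa): end bolts L_c = 39 − 22/2 = 28, R_n = min(1.2×28×10×450, 2.4×20×10×450) = 151.2 kN/bolt; interior L_c = 65 − 22 = 43, R_n = 216 kN/bolt. φR_n = 0.75 × (2×151.2 + 6×216) = 1198.8 kN.
Tension yield (gross): A_g = 180×10 = 1800 mm². φR_n = 0.90 × 350 × 1800 = 567.0 kN.
Block shear: shear path 2×[39+3×65] = 2×234 mm, A_gv = 4680, A_nv = 2×(234 − 3.5×24)×10 = 3000 mm²; tension across gage: (79 − 1×24)×10 = 550 mm². R_n = min(0.6×450×3000, 0.6×350×4680) + 1.0×450×550 = min(810, 982.8) + 247.5 = 1057.5 kN. φR_n = 0.75 × 1057.5 = 793.1 kN.
Tension rupture (net): A_n = (180 − 2×24)×10 = 1320 mm² (U = 1.0, A_e = A_n). φR_n = 0.75 × 450 × 1320 = 445.5 kN.
Governing: min(1402.4, 1198.8, 567.0, 793.1, 445.5) = 445.5 kN → net-section rupture.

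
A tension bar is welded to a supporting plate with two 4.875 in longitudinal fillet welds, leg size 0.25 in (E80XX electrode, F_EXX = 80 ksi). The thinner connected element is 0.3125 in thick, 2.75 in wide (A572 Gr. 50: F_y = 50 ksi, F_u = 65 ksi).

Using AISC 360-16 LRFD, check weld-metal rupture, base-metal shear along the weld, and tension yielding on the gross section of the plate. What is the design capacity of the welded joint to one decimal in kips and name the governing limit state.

Weld metal: throat = 0.707×0.25 = 0.17675 in, L = 2×4.875 = 9.75 in. φR_n = 0.75 × 0.6 × 80 × 0.17675 × 9.75 = 62.0 kips.
Base metal shear (0.3125 in plate): yield φR_n = 1.0×0.6×50×0.3125×9.75 = 91.4 kips; rupture φR_n = 0.75×0.6×65×0.3125×9.75 = 89.1 kips; take 89.1 kips (rupture).
Tension yield (gross): A_g = 2.75×0.3125 = 0.85938 in². φR_n = 0.90 × 50 × 0.85938 = 38.7 kips.
Governing: min(62.0, 89.1, 38.7) = 38.7 kips → gross-section yield.

38.7 kips (gross-section yield governs)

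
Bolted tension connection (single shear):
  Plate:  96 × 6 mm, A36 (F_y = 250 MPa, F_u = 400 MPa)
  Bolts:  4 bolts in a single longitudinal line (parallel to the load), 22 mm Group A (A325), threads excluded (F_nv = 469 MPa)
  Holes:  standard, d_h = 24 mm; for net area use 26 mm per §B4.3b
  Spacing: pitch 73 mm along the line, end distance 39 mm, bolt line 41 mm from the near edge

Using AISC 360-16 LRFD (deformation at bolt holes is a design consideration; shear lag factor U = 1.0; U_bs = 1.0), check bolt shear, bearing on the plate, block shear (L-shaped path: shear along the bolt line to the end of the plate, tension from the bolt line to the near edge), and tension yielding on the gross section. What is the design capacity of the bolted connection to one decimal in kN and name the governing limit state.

129.6 kN (gross-section yield governs)

Bolt shear: A_b = π(22)²/4 = 380.13 mm². φR_n = 0.75 × 469 × 380.13 × 4 × 1 = 534.8 kN.
Bearing (6 mm plate, F_u = 400 MPa): end bolts L_c = 39 − 24/2 = 27, R_n = min(1.2×27×6×400, 2.4×22×6×400) = 77.76 kN/bolt; interior L_c = 73 − 24 = 49, R_n = 126.72 kN/bolt. φR_n = 0.75 × (1×77.76 + 3×126.72) = 343.4 kN.
Block shear: shear path 1×[39+3×73] = 1×258 mm, A_gv = 1548, A_nv = 1×(258 − 3.5×26)×6 = 1002 mm²; tension to near edge: (41 − 0.5×26)×6 = 168 mm². R_n = min(0.6×400×1002, 0.6×250×1548) + 1.0×400×168 = min(240.48, 232.2) + 67.2 = 299.4 kN. φR_n = 0.75 × 299.4 = 224.6 kN.
Tension yield (gross): A_g = 96×6 = 576 mm². φR_n = 0.90 × 250 × 576 = 129.6 kN.
Governing: min(534.8, 343.4, 224.6, 129.6) = 129.6 kN → gross-section yield.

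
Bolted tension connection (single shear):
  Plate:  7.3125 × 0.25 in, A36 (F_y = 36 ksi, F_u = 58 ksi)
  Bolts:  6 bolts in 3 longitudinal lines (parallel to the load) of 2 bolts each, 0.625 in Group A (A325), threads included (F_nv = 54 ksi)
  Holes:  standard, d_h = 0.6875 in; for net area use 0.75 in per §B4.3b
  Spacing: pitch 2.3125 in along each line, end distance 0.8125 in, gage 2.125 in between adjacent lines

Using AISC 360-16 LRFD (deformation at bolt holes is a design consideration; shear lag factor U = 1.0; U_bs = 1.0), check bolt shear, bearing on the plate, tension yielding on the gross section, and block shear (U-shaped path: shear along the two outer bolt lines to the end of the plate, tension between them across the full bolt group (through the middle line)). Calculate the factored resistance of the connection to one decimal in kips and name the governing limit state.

Bolt shear: A_b = π(0.625)²/4 = 0.3068 in². φR_n = 0.75 × 54 × 0.3068 × 6 × 1 = 74.6 kips.
Bearing (0.25 in plate, F_u = 58 ksi): end bolts L_c = 0.8125 − 0.6875/2 = 0.46875, R_n = min(1.2×0.46875×0.25×58, 2.4×0.625×0.25×58) = 8.1563 kips/bolt; interior L_c = 2.3125 − 0.6875 = 1.625, R_n = 21.75 kips/bolt. φR_n = 0.75 × (3×8.1563 + 3×21.75) = 67.3 kips.
Tension yield (gross): A_g = 7.3125×0.25 = 1.8281 in². φR_n = 0.90 × 36 × 1.8281 = 59.2 kips.
Block shear: shear path 2×[0.8125+1×2.3125] = 2×3.125 in, A_gv = 1.5625, A_nv = 2×(3.125 − 1.5×0.75)×0.25 = 1 in²; tension across gage: (4.25 − 2×0.75)×0.25 = 0.6875 in². R_n = min(0.6×58×1, 0.6×36×1.5625) + 1.0×58×0.6875 = min(34.8, 33.75) + 39.875 = 73.625 kips. φR_n = 0.75 × 73.625 = 55.2 kips.
Governing: min(74.6, 67.3, 59.2, 55.2) = 55.2 kips → block shear.

55.2 kips (block shear governs)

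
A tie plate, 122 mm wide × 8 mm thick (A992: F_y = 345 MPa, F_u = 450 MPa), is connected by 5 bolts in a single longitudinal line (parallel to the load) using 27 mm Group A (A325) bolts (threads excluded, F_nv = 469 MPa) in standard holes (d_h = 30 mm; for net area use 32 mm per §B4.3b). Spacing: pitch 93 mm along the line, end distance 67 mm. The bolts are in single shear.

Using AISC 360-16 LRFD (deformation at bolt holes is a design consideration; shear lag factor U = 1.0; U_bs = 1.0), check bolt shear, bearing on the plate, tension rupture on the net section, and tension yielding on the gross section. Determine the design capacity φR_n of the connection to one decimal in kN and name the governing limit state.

243.0 kN (net-section rupture governs)

Bolt shear: A_b = π(27)²/4 = 572.56 mm². φR_n = 0.75 × 469 × 572.56 × 5 × 1 = 1007.0 kN.
Bearing (8 mm plate, F_u = 450 MPa): end bolts L_c = 67 − 30/2 = 52, R_n = min(1.2×52×8×450, 2.4×27×8×450) = 224.64 kN/bolt; interior L_c = 93 − 30 = 63, R_n = 233.28 kN/bolt. φR_n = 0.75 × (1×224.64 + 4×233.28) = 868.3 kN.
Tension rupture (net): A_n = (122 − 1×32)×8 = 720 mm² (U = 1.0, A_e = A_n). φR_n = 0.75 × 450 × 720 = 243.0 kN.
Tension yield (gross): A_g = 122×8 = 976 mm². φR_n = 0.90 × 345 × 976 = 303.0 kN.
Governing: min(1007.0, 868.3, 243.0, 303.0) = 243.0 kN → net-section rupture.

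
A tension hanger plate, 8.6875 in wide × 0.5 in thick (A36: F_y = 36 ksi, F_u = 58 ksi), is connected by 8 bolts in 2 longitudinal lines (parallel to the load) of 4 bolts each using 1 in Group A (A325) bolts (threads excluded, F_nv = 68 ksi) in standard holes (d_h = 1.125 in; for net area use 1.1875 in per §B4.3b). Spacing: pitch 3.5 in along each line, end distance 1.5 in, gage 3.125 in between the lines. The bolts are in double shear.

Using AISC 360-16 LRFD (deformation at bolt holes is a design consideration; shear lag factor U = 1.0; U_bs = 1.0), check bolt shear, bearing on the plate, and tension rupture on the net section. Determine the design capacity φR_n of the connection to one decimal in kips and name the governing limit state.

137.3 kips (net-section rupture governs)

Bolt shear: A_b = π(1)²/4 = 0.7854 in². φR_n = 0.75 × 68 × 0.7854 × 8 × 2 = 640.9 kips.
Bearing (0.5 in plate, F_u = 58 ksi): end bolts L_c = 1.5 − 1.125/2 = 0.9375, R_n = min(1.2×0.9375×0.5×58, 2.4×1×0.5×58) = 32.625 kips/bolt; interior L_c = 3.5 − 1.125 = 2.375, R_n = 69.6 kips/bolt. φR_n = 0.75 × (2×32.625 + 6×69.6) = 362.1 kips.
Tension rupture (net): A_n = (8.6875 − 2×1.1875)×0.5 = 3.1563 in² (U = 1.0, A_e = A_n). φR_n = 0.75 × 58 × 3.1563 = 137.3 kips.
Governing: min(640.9, 362.1, 137.3) = 137.3 kips → net-section rupture.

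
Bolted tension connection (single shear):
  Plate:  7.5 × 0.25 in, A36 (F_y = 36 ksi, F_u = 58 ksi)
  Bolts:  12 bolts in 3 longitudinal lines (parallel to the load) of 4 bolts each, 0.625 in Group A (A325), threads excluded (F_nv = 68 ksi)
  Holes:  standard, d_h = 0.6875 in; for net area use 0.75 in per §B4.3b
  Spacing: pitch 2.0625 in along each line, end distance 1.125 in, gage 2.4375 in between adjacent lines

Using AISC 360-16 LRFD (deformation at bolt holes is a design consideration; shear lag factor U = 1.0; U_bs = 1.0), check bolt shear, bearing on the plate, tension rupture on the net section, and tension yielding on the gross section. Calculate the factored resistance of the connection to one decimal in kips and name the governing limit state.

Bolt shear: A_b = π(0.625)²/4 = 0.3068 in². φR_n = 0.75 × 68 × 0.3068 × 12 × 1 = 187.8 kips.
Bearing (0.25 in plate, F_u = 58 ksi): end bolts L_c = 1.125 − 0.6875/2 = 0.78125, R_n = min(1.2×0.78125×0.25×58, 2.4×0.625×0.25×58) = 13.594 kips/bolt; interior L_c = 2.0625 − 0.6875 = 1.375, R_n = 21.75 kips/bolt. φR_n = 0.75 × (3×13.594 + 9×21.75) = 177.4 kips.
Tension rupture (net): A_n = (7.5 − 3×0.75)×0.25 = 1.3125 in² (U = 1.0, A_e = A_n). φR_n = 0.75 × 58 × 1.3125 = 57.1 kips.
Tension yield (gross): A_g = 7.5×0.25 = 1.875 in². φR_n = 0.90 × 36 × 1.875 = 60.8 kips.
Governing: min(187.8, 177.4, 57.1, 60.8) = 57.1 kips → net-section rupture.

57.1 kips (net-section rupture governs)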